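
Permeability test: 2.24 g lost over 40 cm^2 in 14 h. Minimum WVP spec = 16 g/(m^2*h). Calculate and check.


WVP = 40.00 g/(m^2*h)
Meets specification: Yes


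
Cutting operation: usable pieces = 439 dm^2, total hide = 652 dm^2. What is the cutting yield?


67.3%

Yield = usable / total x 100
Yield = 439 / 652 x 100 = 67.3%


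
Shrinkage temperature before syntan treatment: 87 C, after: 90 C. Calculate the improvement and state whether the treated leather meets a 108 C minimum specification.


Improvement = 90 - 87 = 3 C
Spec check: 90 C >= 108 C? No


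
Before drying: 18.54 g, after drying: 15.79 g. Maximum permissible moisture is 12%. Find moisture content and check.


MC = (18.54 - 15.79) / 18.54 x 100 = 14.8%
Maximum: 12%
Acceptable: No


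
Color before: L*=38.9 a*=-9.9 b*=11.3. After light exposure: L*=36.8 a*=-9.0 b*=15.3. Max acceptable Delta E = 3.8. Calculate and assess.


dL = -2.1, da = 0.9, db = 4.0
dE = sqrt((-2.1)^2 + (0.9)^2 + (4.0)^2) = 4.61
Max = 3.8
Passes: No


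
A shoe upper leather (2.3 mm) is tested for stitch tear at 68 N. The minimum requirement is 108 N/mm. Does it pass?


STS = 68 / 2.3 = 29.6 N/mm
Minimum required: 108 N/mm
Passes: No


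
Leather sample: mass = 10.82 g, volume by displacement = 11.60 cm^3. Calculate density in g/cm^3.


Density = mass / volume
Density = 10.82 / 11.60 = 0.933 g/cm^3


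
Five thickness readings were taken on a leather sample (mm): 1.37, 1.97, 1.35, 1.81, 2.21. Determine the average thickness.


1.74 mm


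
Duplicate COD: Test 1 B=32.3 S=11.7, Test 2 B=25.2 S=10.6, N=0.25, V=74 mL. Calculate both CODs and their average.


COD1 = (32.3 - 11.7) x 0.25 x 8000 / 74 = 556.8 mg/L
COD2 = (25.2 - 10.6) x 0.25 x 8000 / 74 = 394.6 mg/L
Average = (556.8 + 394.6) / 2 = 475.7 mg/L


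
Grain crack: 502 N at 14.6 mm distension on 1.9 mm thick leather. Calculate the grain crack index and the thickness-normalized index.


Crack index = 34.4 N/mm
Normalized index = 18.1 N/mm per mm


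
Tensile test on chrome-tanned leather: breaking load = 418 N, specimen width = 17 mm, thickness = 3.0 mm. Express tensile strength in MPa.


8.20 MPa

Cross-section = 17 x 3.0 = 51.0 mm^2
TS = 418 / 51.0 = 8.20 MPa
(1 N/mm^2 = 1 MPa)


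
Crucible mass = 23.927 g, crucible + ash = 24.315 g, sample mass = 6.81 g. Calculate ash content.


Ash mass = 24.315 - 23.927 = 0.388 g
Ash% = 0.388 / 6.81 x 100 = 5.70%


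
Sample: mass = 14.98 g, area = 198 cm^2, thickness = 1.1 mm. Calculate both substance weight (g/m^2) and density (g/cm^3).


SW = 14.98 / 198 x 10000 = 756.6 g/m^2
Volume = 198 x 1.1 / 10 = 21.78 cm^3
Density = 14.98 / 21.78 = 0.688 g/cm^3


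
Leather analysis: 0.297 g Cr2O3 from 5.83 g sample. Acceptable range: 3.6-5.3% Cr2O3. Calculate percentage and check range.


Cr2O3% = 0.297 / 5.83 x 100 = 5.09%
Acceptable range: 3.6 to 5.3%
Within range: Yes


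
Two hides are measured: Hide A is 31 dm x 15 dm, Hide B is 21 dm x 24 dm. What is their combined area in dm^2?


969 dm^2

Hide A area = 31 x 15 = 465 dm^2
Hide B area = 21 x 24 = 504 dm^2
Total = 465 + 504 = 969 dm^2


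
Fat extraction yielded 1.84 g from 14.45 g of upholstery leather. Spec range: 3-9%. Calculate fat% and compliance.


Fat content = 12.7%
Compliant: No

Fat% = 1.84 / 14.45 x 100 = 12.7%
Spec range: 3-9%
Compliant: No


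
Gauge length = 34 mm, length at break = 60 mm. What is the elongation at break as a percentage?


Extension = 60 - 34 = 26 mm
Elongation = 26 / 34 x 100 = 76.5%


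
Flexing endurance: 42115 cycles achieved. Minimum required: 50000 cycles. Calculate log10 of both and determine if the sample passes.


Achieved: log10 = 4.62
Required: log10 = 4.70
Passes: No

log10(42115) = 4.62
log10(50000) = 4.70
Passes: No


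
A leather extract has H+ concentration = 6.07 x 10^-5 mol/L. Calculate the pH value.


pH = 4.22

pH = -log10[H+]
pH = -log10(6.07 x 10^-5) = 4.22


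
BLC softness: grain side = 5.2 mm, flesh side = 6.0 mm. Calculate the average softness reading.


5.60 mm


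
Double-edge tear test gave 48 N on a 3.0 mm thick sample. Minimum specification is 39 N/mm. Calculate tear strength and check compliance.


Tear strength = 48 / 3.0 = 16.0 N/mm
Required minimum = 39 N/mm
Compliant: No


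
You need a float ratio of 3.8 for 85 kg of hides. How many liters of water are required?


323.0 L


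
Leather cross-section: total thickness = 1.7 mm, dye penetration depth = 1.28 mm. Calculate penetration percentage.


75.3%


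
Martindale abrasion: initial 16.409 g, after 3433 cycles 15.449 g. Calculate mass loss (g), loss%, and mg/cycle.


Loss = 16.409 - 15.449 = 0.960 g
Loss% = 0.960 / 16.409 x 100 = 5.85%
Rate = 0.960 / 3433 x 1000 = 0.280 mg/cycle


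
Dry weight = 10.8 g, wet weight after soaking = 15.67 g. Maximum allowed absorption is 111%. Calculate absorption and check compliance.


WA = (15.67 - 10.8) / 10.8 x 100 = 45.1%
Maximum allowed: 111%
Compliant: Yes


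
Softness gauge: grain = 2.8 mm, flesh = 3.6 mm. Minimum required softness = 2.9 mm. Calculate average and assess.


Average softness = 3.20 mm
Meets requirement: Yes


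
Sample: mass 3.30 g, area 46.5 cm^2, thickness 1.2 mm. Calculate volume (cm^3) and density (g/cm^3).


Volume = 5.580 cm^3
Density = 0.591 g/cm^3

Thickness in cm = 1.2 / 10 = 0.12 cm
Volume = 46.5 x 0.12 = 5.580 cm^3
Density = 3.30 / 5.580 = 0.591 g/cm^3


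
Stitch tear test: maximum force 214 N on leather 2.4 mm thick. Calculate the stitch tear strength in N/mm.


89.2 N/mm

Stitch tear strength = force / thickness
STS = 214 / 2.4 = 89.2 N/mm


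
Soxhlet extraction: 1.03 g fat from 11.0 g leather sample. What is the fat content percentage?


9.4%

Fat content = 1.03 / 11.0 x 100
Fat = 9.4%


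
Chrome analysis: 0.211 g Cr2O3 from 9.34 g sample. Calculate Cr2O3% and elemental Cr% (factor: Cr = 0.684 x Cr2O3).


Cr2O3% = 0.211 / 9.34 x 100 = 2.26%
Cr% = 2.26 x 0.684 = 1.55%


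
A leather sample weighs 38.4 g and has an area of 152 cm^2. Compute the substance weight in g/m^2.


2526.3 g/m^2

Substance weight = mass / area x 10000
SW = 38.4 / 152 x 10000
SW = 2526.3 g/m^2


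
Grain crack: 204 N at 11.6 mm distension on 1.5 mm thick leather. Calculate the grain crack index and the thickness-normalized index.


Crack index = 204 / 11.6 = 17.6 N/mm
Normalized = 17.6 / 1.5 = 11.7 N/mm per mm


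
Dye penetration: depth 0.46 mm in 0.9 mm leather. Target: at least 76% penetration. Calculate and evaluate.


Penetration = 51.1%
Meets target: No

Penetration = 0.46 / 0.9 x 100 = 51.1%
Target: 76%
Meets target: No


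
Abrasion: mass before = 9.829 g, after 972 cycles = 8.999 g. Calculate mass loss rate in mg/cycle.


0.854 mg/cycle

Mass loss = 9.829 - 8.999 = 0.830 g
Rate = 0.830 / 972 x 1000 = 0.854 mg/cycle


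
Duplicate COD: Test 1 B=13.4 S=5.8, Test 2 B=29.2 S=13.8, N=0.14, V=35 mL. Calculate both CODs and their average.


COD1 = 243.2 mg/L
COD2 = 492.8 mg/L
Average = 368.0 mg/L

COD1 = (13.4 - 5.8) x 0.14 x 8000 / 35 = 243.2 mg/L
COD2 = (29.2 - 13.8) x 0.14 x 8000 / 35 = 492.8 mg/L
Average = (243.2 + 492.8) / 2 = 368.0 mg/L


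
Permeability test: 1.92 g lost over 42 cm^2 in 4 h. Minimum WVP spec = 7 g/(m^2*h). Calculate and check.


WVP = 1.92 / (42 x 4) x 10000 = 114.29 g/(m^2*h)
Minimum: 7 g/(m^2*h)
Meets spec: Yes


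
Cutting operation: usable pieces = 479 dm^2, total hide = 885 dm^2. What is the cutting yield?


Yield = usable / total x 100
Yield = 479 / 885 x 100 = 54.1%


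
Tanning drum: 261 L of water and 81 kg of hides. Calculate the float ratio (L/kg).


3.2


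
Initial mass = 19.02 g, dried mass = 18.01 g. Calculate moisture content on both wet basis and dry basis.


Wet basis = 5.3%
Dry basis = 5.6%

Moisture lost = 19.02 - 18.01 = 1.01 g
Wet basis MC = 1.01 / 19.02 x 100 = 5.3%
Dry basis MC = 1.01 / 18.01 x 100 = 5.6%


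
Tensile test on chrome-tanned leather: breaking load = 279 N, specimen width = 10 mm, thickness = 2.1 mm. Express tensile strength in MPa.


Cross-section = 10 x 2.1 = 21.0 mm^2
TS = 279 / 21.0 = 13.29 MPa
(1 N/mm^2 = 1 MPa)


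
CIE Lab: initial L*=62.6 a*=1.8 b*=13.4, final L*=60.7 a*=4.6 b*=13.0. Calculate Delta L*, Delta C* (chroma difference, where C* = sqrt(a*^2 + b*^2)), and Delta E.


Delta L* = -1.9
Delta C* = 0.27
Delta E = 3.41


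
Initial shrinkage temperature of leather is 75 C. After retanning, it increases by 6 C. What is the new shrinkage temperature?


81 C

New Ts = 75 + 6 = 81 C


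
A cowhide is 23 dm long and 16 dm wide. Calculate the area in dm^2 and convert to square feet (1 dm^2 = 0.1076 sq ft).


368 dm^2
39.60 sq ft

Area = 23 x 16 = 368 dm^2
Conversion: 368 x 0.1076 = 39.60 sq ft


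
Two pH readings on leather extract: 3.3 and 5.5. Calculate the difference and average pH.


Difference = |3.3 - 5.5| = 2.2
Average = (3.3 + 5.5) / 2 = 4.40


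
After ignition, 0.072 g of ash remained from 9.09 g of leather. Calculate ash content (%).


0.79%


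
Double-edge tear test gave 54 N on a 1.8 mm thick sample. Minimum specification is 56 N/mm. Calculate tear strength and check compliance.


Tear strength = 30.0 N/mm
Compliant: No


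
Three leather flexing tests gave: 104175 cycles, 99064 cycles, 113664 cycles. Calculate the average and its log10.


Average = 105634 cycles
log10 = 5.02

Average = (104175 + 99064 + 113664) / 3 = 105634 cycles
log10(105634) = 5.02


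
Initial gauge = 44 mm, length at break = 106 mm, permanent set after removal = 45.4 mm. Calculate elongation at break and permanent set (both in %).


Elongation at break = (106 - 44) / 44 x 100 = 140.9%
Permanent set = (45.4 - 44) / 44 x 100 = 3.2%


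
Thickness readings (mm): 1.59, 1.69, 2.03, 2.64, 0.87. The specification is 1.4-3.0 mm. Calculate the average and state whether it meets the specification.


Sum = 8.82
Average = 8.82 / 5 = 1.76 mm
Specification range: 1.4 to 3.0 mm
Within spec: Yes


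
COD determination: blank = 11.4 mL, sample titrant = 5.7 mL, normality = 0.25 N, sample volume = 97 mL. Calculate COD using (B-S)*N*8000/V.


COD = (11.4 - 5.7) x 0.25 x 8000 / 97
COD = 5.7 x 0.25 x 8000 / 97
COD = 117.5 mg/L


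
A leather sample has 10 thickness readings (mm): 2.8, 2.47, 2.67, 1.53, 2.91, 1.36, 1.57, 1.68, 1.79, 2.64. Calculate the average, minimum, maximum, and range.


Average = 2.14 mm
Min = 1.36 mm
Max = 2.91 mm
Range = 1.55 mm


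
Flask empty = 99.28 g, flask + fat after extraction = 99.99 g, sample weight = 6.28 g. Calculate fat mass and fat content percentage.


Fat mass = 0.71 g
Fat content = 11.3%


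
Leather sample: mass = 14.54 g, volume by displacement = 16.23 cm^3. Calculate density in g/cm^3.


0.896 g/cm^3

Density = mass / volume
Density = 14.54 / 16.23 = 0.896 g/cm^3


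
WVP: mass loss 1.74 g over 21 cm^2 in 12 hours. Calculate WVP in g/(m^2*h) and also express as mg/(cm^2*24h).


WVP = 69.05 g/(m^2*h)
Daily rate = 165.71 mg/(cm^2*24h)

WVP = 1.74 / (21 x 12) x 10000 = 69.05 g/(m^2*h)
Mass loss in mg = 1.74 x 1000 = 1740 mg
Per cm^2 per 24h in mg: 1740 x 24 / (21 x 12) = 41760 / 252 = 165.71 mg/(cm^2*24h)


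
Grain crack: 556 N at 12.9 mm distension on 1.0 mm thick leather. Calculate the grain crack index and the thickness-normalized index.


Crack index = 43.1 N/mm
Normalized index = 43.1 N/mm per mm

Crack index = 556 / 12.9 = 43.1 N/mm
Normalized = 43.1 / 1.0 = 43.1 N/mm per mm


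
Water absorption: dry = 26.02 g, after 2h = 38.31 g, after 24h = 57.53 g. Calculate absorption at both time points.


WA (2h) = (38.31 - 26.02) / 26.02 x 100 = 47.2%
WA (24h) = (57.53 - 26.02) / 26.02 x 100 = 121.1%


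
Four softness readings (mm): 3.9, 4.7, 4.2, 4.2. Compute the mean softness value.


4.25 mm

Sum = 3.9 + 4.7 + 4.2 + 4.2
Mean = 17.0 / 4 = 4.25 mm


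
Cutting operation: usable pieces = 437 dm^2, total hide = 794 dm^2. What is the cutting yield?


Yield = usable / total x 100
Yield = 437 / 794 x 100 = 55.0%


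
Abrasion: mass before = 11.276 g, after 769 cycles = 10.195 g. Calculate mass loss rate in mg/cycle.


1.406 mg/cycle


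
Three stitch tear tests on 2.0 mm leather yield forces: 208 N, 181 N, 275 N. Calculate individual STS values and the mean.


STS1 = 104.0 N/mm
STS2 = 90.5 N/mm
STS3 = 137.5 N/mm
Mean = 110.7 N/mm

STS1 = 208 / 2.0 = 104.0 N/mm
STS2 = 181 / 2.0 = 90.5 N/mm
STS3 = 275 / 2.0 = 137.5 N/mm
Mean = (104.0 + 90.5 + 137.5) / 3 = 110.7 N/mm


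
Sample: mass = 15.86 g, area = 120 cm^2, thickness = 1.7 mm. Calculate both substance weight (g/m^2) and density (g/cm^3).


SW = 15.86 / 120 x 10000 = 1321.7 g/m^2
Volume = 120 x 1.7 / 10 = 20.40 cm^3
Density = 15.86 / 20.40 = 0.777 g/cm^3


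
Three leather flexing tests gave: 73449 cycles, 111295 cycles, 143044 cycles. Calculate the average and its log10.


Average = 109263 cycles
log10 = 5.04

Average = (73449 + 111295 + 143044) / 3 = 109263 cycles
log10(109263) = 5.04


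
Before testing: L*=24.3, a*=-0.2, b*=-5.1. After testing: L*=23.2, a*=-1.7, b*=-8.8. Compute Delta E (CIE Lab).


Delta E = 4.14

dL = 23.2 - 24.3 = -1.1
da = -1.7 - (-0.2) = -1.5
db = -8.8 - (-5.1) = -3.7
dE = sqrt((-1.1)^2 + (-1.5)^2 + (-3.7)^2) = 4.14


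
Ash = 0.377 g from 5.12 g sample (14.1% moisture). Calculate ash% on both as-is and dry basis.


As-is ash% = 0.377 / 5.12 x 100 = 7.36%
Dry mass = 5.12 x (100 - 14.1) / 100 = 4.39808 g
Dry-basis ash% = 0.377 / 4.39808 x 100 = 8.57%


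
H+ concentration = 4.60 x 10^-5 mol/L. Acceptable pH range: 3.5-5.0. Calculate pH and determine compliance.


pH = -log10(4.60 x 10^-5) = 4.34
Range: 3.5 to 5.0
Compliant: Yes


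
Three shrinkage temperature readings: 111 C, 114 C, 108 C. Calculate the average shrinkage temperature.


Average = (111 + 114 + 108) / 3
Average = 333 / 3 = 111.0 C


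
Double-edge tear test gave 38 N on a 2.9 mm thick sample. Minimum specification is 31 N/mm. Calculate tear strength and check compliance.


Tear strength = 13.1 N/mm
Compliant: No

Tear strength = 38 / 2.9 = 13.1 N/mm
Required minimum = 31 N/mm
Compliant: No


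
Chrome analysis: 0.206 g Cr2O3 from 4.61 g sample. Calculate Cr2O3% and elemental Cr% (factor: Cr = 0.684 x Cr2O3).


Cr2O3 = 4.47%
Cr = 3.06%

Cr2O3% = 0.206 / 4.61 x 100 = 4.47%
Cr% = 4.47 x 0.684 = 3.06%


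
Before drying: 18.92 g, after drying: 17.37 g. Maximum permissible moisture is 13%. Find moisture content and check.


Moisture content = 8.2%
Acceptable: Yes

MC = (18.92 - 17.37) / 18.92 x 100 = 8.2%
Maximum: 13%
Acceptable: Yes


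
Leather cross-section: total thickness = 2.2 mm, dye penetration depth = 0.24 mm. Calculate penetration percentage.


Penetration% = 0.24 / 2.2 x 100
Penetration = 10.9%


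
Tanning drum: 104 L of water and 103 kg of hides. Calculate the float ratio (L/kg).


1.0

Float ratio = water / hide weight
Ratio = 104 / 103 = 1.0


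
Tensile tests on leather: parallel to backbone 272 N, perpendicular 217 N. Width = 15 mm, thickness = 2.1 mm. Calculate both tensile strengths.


Parallel = 8.63 N/mm^2
Perpendicular = 6.89 N/mm^2

Area = 15 x 2.1 = 31.5 mm^2
TS (parallel) = 272 / 31.5 = 8.63 N/mm^2
TS (perpendicular) = 217 / 31.5 = 6.89 N/mm^2


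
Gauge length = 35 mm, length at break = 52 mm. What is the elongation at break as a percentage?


48.6%

Extension = 52 - 35 = 17 mm
Elongation = 17 / 35 x 100 = 48.6%


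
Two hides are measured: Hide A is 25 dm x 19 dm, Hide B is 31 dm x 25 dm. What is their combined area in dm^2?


Hide A area = 25 x 19 = 475 dm^2
Hide B area = 31 x 25 = 775 dm^2
Total = 475 + 775 = 1250 dm^2


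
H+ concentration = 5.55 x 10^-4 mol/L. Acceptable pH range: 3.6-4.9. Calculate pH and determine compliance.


pH = -log10(5.55 x 10^-4) = 3.26
Range: 3.6 to 4.9
Compliant: No


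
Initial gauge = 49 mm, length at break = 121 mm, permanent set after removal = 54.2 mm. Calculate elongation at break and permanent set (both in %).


Elongation at break = (121 - 49) / 49 x 100 = 146.9%
Permanent set = (54.2 - 49) / 49 x 100 = 10.6%


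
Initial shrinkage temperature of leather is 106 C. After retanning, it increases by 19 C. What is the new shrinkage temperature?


125 C


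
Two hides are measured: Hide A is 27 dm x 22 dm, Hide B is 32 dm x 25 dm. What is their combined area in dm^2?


Hide A area = 27 x 22 = 594 dm^2
Hide B area = 32 x 25 = 800 dm^2
Total = 594 + 800 = 1394 dm^2


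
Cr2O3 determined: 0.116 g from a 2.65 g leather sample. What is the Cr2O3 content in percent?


4.38%

Cr2O3% = 0.116 / 2.65 x 100
Cr2O3% = 4.38%


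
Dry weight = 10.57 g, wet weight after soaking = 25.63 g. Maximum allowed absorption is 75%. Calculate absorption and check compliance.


WA = (25.63 - 10.57) / 10.57 x 100 = 142.5%
Maximum allowed: 75%
Compliant: No


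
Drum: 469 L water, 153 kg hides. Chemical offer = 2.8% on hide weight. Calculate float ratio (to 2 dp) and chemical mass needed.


Float ratio = 3.07
Chemical needed = 4.284 kg

Float ratio = 469 / 153 = 3.07
Chemical = 153 x 2.8 / 100 = 4.284 kg


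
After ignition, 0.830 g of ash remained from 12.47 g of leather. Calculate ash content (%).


Ash% = 0.830 / 12.47 x 100
Ash% = 6.66%


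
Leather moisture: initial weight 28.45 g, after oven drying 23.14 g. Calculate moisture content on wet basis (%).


18.7%

Moisture = 28.45 - 23.14 = 5.31 g
MC = 5.31 / 28.45 x 100 = 18.7%


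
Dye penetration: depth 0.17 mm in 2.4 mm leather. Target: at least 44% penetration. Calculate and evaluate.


Penetration = 0.17 / 2.4 x 100 = 7.1%
Target: 44%
Meets target: No


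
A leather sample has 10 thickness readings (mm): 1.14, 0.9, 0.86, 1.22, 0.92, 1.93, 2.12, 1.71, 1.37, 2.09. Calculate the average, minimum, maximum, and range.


Sum = 14.26
Average = 14.26 / 10 = 1.43 mm
Minimum = 0.86 mm
Maximum = 2.12 mm
Range = 2.12 - 0.86 = 1.26 mm


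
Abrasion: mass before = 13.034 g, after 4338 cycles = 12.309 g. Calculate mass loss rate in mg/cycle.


Mass loss = 13.034 - 12.309 = 0.725 g
Rate = 0.725 / 4338 x 1000 = 0.167 mg/cycle


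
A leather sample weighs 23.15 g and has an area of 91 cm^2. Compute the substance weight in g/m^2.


2544.0 g/m^2


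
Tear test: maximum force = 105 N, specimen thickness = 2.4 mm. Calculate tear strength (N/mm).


Tear strength = force / thickness
Tear = 105 / 2.4 = 43.8 N/mm


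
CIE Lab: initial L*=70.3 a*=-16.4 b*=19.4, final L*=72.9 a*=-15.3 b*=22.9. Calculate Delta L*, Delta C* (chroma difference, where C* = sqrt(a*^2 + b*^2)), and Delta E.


Delta L* = 72.9 - 70.3 = 2.6
C1* = sqrt((-16.4)^2 + (19.4)^2) = 25.403
C2* = sqrt((-15.3)^2 + (22.9)^2) = 27.541
Delta C* = 27.541 - 25.403 = 2.14
Delta E = sqrt((2.6)^2 + (1.1)^2 + (3.5)^2) = 4.50


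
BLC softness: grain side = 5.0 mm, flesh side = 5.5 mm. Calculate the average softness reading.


5.25 mm


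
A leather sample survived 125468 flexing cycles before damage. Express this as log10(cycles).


5.10


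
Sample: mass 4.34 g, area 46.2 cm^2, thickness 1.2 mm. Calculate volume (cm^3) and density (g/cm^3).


Thickness in cm = 1.2 / 10 = 0.12 cm
Volume = 46.2 x 0.12 = 5.544 cm^3
Density = 4.34 / 5.544 = 0.783 g/cm^3


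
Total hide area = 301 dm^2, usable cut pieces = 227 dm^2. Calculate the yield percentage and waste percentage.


Yield = 227 / 301 x 100 = 75.4%
Waste = 301 - 227 = 74 dm^2
Waste% = 100 - 75.4 = 24.6%


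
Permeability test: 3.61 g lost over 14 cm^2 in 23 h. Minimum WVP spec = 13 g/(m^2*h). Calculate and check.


WVP = 3.61 / (14 x 23) x 10000 = 112.11 g/(m^2*h)
Minimum: 13 g/(m^2*h)
Meets spec: Yes


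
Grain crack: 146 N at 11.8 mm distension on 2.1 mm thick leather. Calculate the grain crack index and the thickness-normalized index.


Crack index = 12.4 N/mm
Normalized index = 5.9 N/mm per mm

Crack index = 146 / 11.8 = 12.4 N/mm
Normalized = 12.4 / 2.1 = 5.9 N/mm per mm


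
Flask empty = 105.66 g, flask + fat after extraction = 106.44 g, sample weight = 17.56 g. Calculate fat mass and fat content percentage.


Fat mass = 0.78 g
Fat content = 4.4%


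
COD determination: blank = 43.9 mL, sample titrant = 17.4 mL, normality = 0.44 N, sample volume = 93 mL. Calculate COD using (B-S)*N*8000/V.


COD = (43.9 - 17.4) x 0.44 x 8000 / 93
COD = 26.5 x 0.44 x 8000 / 93
COD = 1003.0 mg/L


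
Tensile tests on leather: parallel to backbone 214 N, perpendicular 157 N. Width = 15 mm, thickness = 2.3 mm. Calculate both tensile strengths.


Area = 15 x 2.3 = 34.5 mm^2
TS (parallel) = 214 / 34.5 = 6.20 N/mm^2
TS (perpendicular) = 157 / 34.5 = 4.55 N/mm^2


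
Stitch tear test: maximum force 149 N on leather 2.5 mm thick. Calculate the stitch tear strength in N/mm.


59.6 N/mm

Stitch tear strength = force / thickness
STS = 149 / 2.5 = 59.6 N/mm


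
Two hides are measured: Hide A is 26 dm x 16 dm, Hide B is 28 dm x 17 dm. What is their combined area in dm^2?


892 dm^2


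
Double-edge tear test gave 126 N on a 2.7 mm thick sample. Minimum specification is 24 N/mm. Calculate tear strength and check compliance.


Tear strength = 126 / 2.7 = 46.7 N/mm
Required minimum = 24 N/mm
Compliant: Yes


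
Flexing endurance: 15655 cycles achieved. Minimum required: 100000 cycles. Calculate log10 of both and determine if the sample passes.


log10(15655) = 4.19
log10(100000) = 5.00
Passes: No


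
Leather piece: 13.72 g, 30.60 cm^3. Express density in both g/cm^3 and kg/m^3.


0.448 g/cm^3
448 kg/m^3

Density = 13.72 / 30.60 = 0.448 g/cm^3
Convert: 0.448 x 1000 = 448 kg/m^3


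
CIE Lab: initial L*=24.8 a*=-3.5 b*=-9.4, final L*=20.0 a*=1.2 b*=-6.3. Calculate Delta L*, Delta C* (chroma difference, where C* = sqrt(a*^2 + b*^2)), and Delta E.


Delta L* = 20.0 - 24.8 = -4.8
C1* = sqrt((-3.5)^2 + (-9.4)^2) = 10.030
C2* = sqrt((1.2)^2 + (-6.3)^2) = 6.413
Delta C* = 6.413 - 10.030 = -3.62
Delta E = sqrt((-4.8)^2 + (4.7)^2 + (3.1)^2) = 7.40


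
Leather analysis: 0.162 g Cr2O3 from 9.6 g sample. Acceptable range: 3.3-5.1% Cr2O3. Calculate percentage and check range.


Cr2O3 = 1.69%
Within range: No

Cr2O3% = 0.162 / 9.6 x 100 = 1.69%
Acceptable range: 3.3 to 5.1%
Within range: No


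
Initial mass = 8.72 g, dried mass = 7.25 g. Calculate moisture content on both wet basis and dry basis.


Moisture lost = 8.72 - 7.25 = 1.47 g
Wet basis MC = 1.47 / 8.72 x 100 = 16.9%
Dry basis MC = 1.47 / 7.25 x 100 = 20.3%


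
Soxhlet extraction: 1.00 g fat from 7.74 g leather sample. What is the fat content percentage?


Fat content = 1.00 / 7.74 x 100
Fat = 12.9%


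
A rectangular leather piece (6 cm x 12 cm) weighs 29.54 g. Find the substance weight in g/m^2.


Area = 6 x 12 = 72 cm^2
SW = 29.54 / 72 x 10000 = 4102.8 g/m^2


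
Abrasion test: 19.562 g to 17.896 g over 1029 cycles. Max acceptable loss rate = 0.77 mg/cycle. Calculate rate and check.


Rate = 1.619 mg/cycle
Passes: No

Loss = 19.562 - 17.896 = 1.666 g
Rate = 1.666 g / 1029 cycles x 1000 = 1.619 mg/cycle
Max = 0.77 mg/cycle
Passes: No


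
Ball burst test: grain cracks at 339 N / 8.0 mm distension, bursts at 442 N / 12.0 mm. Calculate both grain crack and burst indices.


Crack index = 42.4 N/mm
Burst index = 36.8 N/mm


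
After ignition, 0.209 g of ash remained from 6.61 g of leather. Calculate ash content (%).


Ash% = 0.209 / 6.61 x 100
Ash% = 3.16%


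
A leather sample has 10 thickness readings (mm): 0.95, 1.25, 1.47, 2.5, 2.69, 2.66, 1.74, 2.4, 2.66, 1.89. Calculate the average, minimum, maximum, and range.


Sum = 20.21
Average = 20.21 / 10 = 2.02 mm
Minimum = 0.95 mm
Maximum = 2.69 mm
Range = 2.69 - 0.95 = 1.74 mm


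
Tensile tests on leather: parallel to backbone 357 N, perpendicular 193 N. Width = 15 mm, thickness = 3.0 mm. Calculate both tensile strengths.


Parallel = 7.93 N/mm^2
Perpendicular = 4.29 N/mm^2

Area = 15 x 3.0 = 45.0 mm^2
TS (parallel) = 357 / 45.0 = 7.93 N/mm^2
TS (perpendicular) = 193 / 45.0 = 4.29 N/mm^2


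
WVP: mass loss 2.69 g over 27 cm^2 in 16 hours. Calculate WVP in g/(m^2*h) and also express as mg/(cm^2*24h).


WVP = 2.69 / (27 x 16) x 10000 = 62.27 g/(m^2*h)
Mass loss in mg = 2.69 x 1000 = 2690 mg
Per cm^2 per 24h in mg: 2690 x 24 / (27 x 16) = 64560 / 432 = 149.44 mg/(cm^2*24h)


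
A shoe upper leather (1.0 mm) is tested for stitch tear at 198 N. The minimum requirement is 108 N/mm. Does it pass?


STS = 198 / 1.0 = 198.0 N/mm
Minimum required: 108 N/mm
Passes: Yes


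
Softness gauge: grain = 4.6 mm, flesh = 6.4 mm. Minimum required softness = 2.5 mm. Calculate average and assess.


Average softness = 5.50 mm
Meets requirement: Yes

Average = (4.6 + 6.4) / 2 = 5.50 mm
Minimum = 2.5 mm
Meets requirement: Yes


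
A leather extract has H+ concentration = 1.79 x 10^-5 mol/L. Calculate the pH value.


pH = 4.75


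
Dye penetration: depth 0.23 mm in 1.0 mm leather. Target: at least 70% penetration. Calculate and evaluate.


Penetration = 0.23 / 1.0 x 100 = 23.0%
Target: 70%
Meets target: No


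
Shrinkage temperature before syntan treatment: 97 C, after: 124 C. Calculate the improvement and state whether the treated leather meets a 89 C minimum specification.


Improvement = 124 - 97 = 27 C
Spec check: 124 C >= 89 C? Yes


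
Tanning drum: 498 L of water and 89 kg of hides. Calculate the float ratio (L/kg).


Float ratio = water / hide weight
Ratio = 498 / 89 = 5.6


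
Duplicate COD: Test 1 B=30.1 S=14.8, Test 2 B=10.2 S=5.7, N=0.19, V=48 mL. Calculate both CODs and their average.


COD1 = 484.5 mg/L
COD2 = 142.5 mg/L
Average = 313.5 mg/L


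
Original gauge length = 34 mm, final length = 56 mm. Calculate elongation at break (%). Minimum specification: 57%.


Extension = 56 - 34 = 22 mm
Elongation = 22 / 34 x 100 = 64.7%
Minimum required: 57%
Meets specification: Yes


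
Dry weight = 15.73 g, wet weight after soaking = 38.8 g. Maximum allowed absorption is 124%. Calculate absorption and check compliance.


WA = (38.8 - 15.73) / 15.73 x 100 = 146.7%
Maximum allowed: 124%
Compliant: No


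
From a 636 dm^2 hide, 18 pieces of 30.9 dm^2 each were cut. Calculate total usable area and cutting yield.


Usable area = 556.2 dm^2
Yield = 87.5%

Total usable = 18 x 30.9 = 556.2 dm^2
Yield = 556.2 / 636 x 100 = 87.5%


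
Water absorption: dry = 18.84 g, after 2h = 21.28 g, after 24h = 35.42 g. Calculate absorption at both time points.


WA (2h) = (21.28 - 18.84) / 18.84 x 100 = 13.0%
WA (24h) = (35.42 - 18.84) / 18.84 x 100 = 88.0%


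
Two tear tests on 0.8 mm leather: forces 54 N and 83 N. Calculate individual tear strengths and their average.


Tear 1 = 54 / 0.8 = 67.5 N/mm
Tear 2 = 83 / 0.8 = 103.8 N/mm
Average = (67.5 + 103.8) / 2 = 85.7 N/mm


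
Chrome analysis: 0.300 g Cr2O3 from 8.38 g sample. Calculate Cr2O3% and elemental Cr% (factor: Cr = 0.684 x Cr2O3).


Cr2O3 = 3.58%
Cr = 2.45%

Cr2O3% = 0.300 / 8.38 x 100 = 3.58%
Cr% = 3.58 x 0.684 = 2.45%


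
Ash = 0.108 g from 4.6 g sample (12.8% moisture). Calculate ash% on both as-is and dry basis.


As-is ash% = 0.108 / 4.6 x 100 = 2.35%
Dry mass = 4.6 x (100 - 12.8) / 100 = 4.0112 g
Dry-basis ash% = 0.108 / 4.0112 x 100 = 2.69%


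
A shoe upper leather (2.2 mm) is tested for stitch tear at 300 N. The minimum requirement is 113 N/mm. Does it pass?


STS = 300 / 2.2 = 136.4 N/mm
Minimum required: 113 N/mm
Passes: Yes


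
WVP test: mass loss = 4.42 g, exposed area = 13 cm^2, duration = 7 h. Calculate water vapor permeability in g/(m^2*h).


WVP = mass_loss / (area x time) x 10000
WVP = 4.42 / (13 x 7) x 10000
WVP = 4.42 / 91 x 10000 = 485.71 g/(m^2*h)


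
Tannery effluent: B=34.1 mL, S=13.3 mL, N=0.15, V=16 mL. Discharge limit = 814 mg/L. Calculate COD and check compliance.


COD = (34.1 - 13.3) x 0.15 x 8000 / 16 = 1560.0 mg/L
Limit: 814 mg/L
Compliant: No


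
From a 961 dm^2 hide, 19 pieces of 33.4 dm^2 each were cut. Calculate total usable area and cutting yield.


Total usable = 19 x 33.4 = 634.6 dm^2
Yield = 634.6 / 961 x 100 = 66.0%


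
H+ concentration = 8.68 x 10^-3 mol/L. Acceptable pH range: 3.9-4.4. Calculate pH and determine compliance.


pH = -log10(8.68 x 10^-3) = 2.06
Range: 3.9 to 4.4
Compliant: No


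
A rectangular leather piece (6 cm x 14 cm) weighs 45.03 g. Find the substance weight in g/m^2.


5360.7 g/m^2

Area = 6 x 14 = 84 cm^2
SW = 45.03 / 84 x 10000 = 5360.7 g/m^2


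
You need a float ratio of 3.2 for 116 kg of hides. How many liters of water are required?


371.2 L

Water = hide weight x target ratio
Water = 116 x 3.2 = 371.2 L


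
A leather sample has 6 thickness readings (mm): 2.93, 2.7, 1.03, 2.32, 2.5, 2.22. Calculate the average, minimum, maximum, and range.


Average = 2.28 mm
Min = 1.03 mm
Max = 2.93 mm
Range = 1.90 mm

Sum = 13.70
Average = 13.70 / 6 = 2.28 mm
Minimum = 1.03 mm
Maximum = 2.93 mm
Range = 2.93 - 1.03 = 1.90 mm


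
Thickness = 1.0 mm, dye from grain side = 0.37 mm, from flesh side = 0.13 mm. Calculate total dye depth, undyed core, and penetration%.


Total dyed = 0.37 + 0.13 = 0.50 mm
Undyed core = 1.0 - 0.50 = 0.50 mm
Penetration = 0.50 / 1.0 x 100 = 50.0%


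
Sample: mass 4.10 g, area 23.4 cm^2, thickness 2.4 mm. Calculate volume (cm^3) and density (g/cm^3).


Volume = 5.616 cm^3
Density = 0.730 g/cm^3

Thickness in cm = 2.4 / 10 = 0.24 cm
Volume = 23.4 x 0.24 = 5.616 cm^3
Density = 4.10 / 5.616 = 0.730 g/cm^3


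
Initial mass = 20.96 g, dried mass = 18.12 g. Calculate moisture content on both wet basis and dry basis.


Wet basis = 13.5%
Dry basis = 15.7%

Moisture lost = 20.96 - 18.12 = 2.84 g
Wet basis MC = 2.84 / 20.96 x 100 = 13.5%
Dry basis MC = 2.84 / 18.12 x 100 = 15.7%


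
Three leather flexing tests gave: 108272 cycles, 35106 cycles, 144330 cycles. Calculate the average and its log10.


Average = (108272 + 35106 + 144330) / 3 = 95903 cycles
log10(95903) = 4.98


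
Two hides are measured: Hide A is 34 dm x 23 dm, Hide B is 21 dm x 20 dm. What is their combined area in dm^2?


Hide A area = 34 x 23 = 782 dm^2
Hide B area = 21 x 20 = 420 dm^2
Total = 782 + 420 = 1202 dm^2


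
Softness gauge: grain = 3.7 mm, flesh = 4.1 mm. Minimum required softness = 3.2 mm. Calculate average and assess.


Average = (3.7 + 4.1) / 2 = 3.90 mm
Minimum = 3.2 mm
Meets requirement: Yes


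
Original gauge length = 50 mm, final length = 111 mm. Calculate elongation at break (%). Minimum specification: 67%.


Extension = 111 - 50 = 61 mm
Elongation = 61 / 50 x 100 = 122.0%
Minimum required: 67%
Meets specification: Yes


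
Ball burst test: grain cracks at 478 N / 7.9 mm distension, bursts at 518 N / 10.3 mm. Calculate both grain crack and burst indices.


Crack index = 60.5 N/mm
Burst index = 50.3 N/mm

Crack index = 478 / 7.9 = 60.5 N/mm
Burst index = 518 / 10.3 = 50.3 N/mm


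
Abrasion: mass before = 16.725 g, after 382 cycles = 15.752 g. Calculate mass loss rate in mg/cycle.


2.547 mg/cycle

Mass loss = 16.725 - 15.752 = 0.973 g
Rate = 0.973 / 382 x 1000 = 2.547 mg/cycle


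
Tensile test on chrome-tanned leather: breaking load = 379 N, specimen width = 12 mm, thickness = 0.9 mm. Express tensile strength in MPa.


35.09 MPa


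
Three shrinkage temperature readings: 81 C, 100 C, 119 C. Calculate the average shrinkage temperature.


100.0 C

Average = (81 + 100 + 119) / 3
Average = 300 / 3 = 100.0 C


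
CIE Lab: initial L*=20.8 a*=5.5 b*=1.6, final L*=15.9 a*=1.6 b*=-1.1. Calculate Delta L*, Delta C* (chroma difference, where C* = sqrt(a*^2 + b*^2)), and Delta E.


Delta L* = -4.9
Delta C* = -3.79
Delta E = 6.82


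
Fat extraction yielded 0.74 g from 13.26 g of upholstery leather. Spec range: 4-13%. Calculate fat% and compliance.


Fat% = 0.74 / 13.26 x 100 = 5.6%
Spec range: 4-13%
Compliant: Yes


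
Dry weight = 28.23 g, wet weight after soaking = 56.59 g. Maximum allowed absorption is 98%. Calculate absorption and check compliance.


WA = (56.59 - 28.23) / 28.23 x 100 = 100.5%
Maximum allowed: 98%
Compliant: No


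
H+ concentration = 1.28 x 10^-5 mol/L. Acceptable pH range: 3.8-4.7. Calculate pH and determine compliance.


pH = -log10(1.28 x 10^-5) = 4.89
Range: 3.8 to 4.7
Compliant: No


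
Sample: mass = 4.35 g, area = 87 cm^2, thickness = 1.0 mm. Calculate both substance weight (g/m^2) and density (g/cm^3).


Substance weight = 500.0 g/m^2
Density = 0.500 g/cm^3


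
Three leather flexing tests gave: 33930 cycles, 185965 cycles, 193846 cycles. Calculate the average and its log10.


Average = 137914 cycles
log10 = 5.14


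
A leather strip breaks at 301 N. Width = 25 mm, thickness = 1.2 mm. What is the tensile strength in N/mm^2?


Cross-sectional area = 25 x 1.2 = 30.0 mm^2
Tensile strength = 301 / 30.0 = 10.03 N/mm^2


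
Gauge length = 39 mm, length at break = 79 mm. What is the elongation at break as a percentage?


Extension = 79 - 39 = 40 mm
Elongation = 40 / 39 x 100 = 102.6%


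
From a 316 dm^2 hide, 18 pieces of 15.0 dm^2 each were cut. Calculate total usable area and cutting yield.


Total usable = 18 x 15.0 = 270.0 dm^2
Yield = 270.0 / 316 x 100 = 85.4%


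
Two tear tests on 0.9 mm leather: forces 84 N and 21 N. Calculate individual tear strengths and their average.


Tear 1 = 93.3 N/mm
Tear 2 = 23.3 N/mm
Average = 58.3 N/mm


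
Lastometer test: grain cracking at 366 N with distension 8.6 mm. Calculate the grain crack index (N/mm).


Grain crack index = force / distension
Index = 366 / 8.6 = 42.6 N/mm


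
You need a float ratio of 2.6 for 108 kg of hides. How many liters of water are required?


Water = hide weight x target ratio
Water = 108 x 2.6 = 280.8 L


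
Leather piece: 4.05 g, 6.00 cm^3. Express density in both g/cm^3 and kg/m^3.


0.675 g/cm^3
675 kg/m^3


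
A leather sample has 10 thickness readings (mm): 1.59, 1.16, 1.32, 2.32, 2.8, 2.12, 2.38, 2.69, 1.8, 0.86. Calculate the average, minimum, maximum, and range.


Sum = 19.04
Average = 19.04 / 10 = 1.90 mm
Minimum = 0.86 mm
Maximum = 2.8 mm
Range = 2.8 - 0.86 = 1.94 mm


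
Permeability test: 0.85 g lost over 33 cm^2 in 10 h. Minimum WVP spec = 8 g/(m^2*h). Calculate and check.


WVP = 25.76 g/(m^2*h)
Meets specification: Yes

WVP = 0.85 / (33 x 10) x 10000 = 25.76 g/(m^2*h)
Minimum: 8 g/(m^2*h)
Meets spec: Yes


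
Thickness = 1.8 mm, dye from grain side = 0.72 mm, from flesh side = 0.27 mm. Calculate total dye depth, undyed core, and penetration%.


Total dyed = 0.72 + 0.27 = 0.99 mm
Undyed core = 1.8 - 0.99 = 0.81 mm
Penetration = 0.99 / 1.8 x 100 = 55.0%


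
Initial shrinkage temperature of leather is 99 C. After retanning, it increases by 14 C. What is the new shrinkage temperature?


New Ts = 99 + 14 = 113 C


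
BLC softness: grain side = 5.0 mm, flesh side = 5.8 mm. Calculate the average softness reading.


Average = (5.0 + 5.8) / 2
Average = 5.40 mm


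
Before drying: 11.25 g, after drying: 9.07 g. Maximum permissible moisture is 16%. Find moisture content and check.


Moisture content = 19.4%
Acceptable: No

MC = (11.25 - 9.07) / 11.25 x 100 = 19.4%
Maximum: 16%
Acceptable: No


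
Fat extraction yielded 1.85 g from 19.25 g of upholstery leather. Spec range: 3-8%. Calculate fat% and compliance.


Fat content = 9.6%
Compliant: No


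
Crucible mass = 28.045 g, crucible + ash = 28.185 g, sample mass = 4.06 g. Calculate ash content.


Ash mass = 0.140 g
Ash content = 3.45%


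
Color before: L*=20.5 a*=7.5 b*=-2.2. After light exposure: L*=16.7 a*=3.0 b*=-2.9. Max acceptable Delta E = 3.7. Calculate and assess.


Delta E = 5.93
Passes: No

dL = -3.8, da = -4.5, db = -0.7
dE = sqrt((-3.8)^2 + (-4.5)^2 + (-0.7)^2) = 5.93
Max = 3.7
Passes: No


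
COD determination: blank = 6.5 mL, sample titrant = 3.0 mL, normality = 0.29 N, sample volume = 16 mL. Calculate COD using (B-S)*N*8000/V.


COD = (6.5 - 3.0) x 0.29 x 8000 / 16
COD = 3.5 x 0.29 x 8000 / 16
COD = 507.5 mg/L


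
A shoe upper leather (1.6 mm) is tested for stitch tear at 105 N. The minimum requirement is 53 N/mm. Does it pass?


STS = 105 / 1.6 = 65.6 N/mm
Minimum required: 53 N/mm
Passes: Yes


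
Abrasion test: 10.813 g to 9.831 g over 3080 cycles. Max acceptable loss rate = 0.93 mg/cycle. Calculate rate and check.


Loss = 10.813 - 9.831 = 0.982 g
Rate = 0.982 g / 3080 cycles x 1000 = 0.319 mg/cycle
Max = 0.93 mg/cycle
Passes: Yes


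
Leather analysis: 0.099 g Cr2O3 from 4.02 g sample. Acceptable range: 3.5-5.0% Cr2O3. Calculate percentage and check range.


Cr2O3 = 2.46%
Within range: No

Cr2O3% = 0.099 / 4.02 x 100 = 2.46%
Acceptable range: 3.5 to 5.0%
Within range: No


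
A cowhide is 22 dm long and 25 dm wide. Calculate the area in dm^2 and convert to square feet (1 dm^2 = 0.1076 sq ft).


Area = 22 x 25 = 550 dm^2
Conversion: 550 x 0.1076 = 59.18 sq ft


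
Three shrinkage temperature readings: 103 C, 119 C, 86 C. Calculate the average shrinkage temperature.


102.7 C


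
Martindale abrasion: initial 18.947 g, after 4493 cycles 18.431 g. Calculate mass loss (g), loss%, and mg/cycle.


Mass loss = 0.516 g
Loss = 2.72%
Rate = 0.115 mg/cycle


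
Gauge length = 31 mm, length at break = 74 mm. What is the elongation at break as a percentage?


138.7%


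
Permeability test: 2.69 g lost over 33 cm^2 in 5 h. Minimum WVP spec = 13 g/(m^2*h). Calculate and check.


WVP = 2.69 / (33 x 5) x 10000 = 163.03 g/(m^2*h)
Minimum: 13 g/(m^2*h)
Meets spec: Yes


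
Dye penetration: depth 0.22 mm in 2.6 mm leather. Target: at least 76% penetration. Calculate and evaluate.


Penetration = 0.22 / 2.6 x 100 = 8.5%
Target: 76%
Meets target: No


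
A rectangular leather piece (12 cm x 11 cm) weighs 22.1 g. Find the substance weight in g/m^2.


1674.2 g/m^2

Area = 12 x 11 = 132 cm^2
SW = 22.1 / 132 x 10000 = 1674.2 g/m^2


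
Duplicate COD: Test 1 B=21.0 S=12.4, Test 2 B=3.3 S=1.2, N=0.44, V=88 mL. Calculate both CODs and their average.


COD1 = (21.0 - 12.4) x 0.44 x 8000 / 88 = 344.0 mg/L
COD2 = (3.3 - 1.2) x 0.44 x 8000 / 88 = 84.0 mg/L
Average = (344.0 + 84.0) / 2 = 214.0 mg/L


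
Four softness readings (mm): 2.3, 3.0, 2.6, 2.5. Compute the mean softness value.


Sum = 2.3 + 3.0 + 2.6 + 2.5
Mean = 10.4 / 4 = 2.60 mm


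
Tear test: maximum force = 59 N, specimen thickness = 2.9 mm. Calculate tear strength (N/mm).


Tear strength = force / thickness
Tear = 59 / 2.9 = 20.3 N/mm


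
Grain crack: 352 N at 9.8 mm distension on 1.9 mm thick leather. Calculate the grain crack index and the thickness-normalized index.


Crack index = 35.9 N/mm
Normalized index = 18.9 N/mm per mm

Crack index = 352 / 9.8 = 35.9 N/mm
Normalized = 35.9 / 1.9 = 18.9 N/mm per mm


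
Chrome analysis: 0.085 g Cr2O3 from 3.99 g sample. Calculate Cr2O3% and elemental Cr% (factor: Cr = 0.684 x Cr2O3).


Cr2O3% = 0.085 / 3.99 x 100 = 2.13%
Cr% = 2.13 x 0.684 = 1.46%


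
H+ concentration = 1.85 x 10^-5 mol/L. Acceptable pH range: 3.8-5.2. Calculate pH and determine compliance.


pH = -log10(1.85 x 10^-5) = 4.73
Range: 3.8 to 5.2
Compliant: Yes


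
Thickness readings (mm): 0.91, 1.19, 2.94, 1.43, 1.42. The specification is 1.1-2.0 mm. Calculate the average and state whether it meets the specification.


Average = 1.58 mm
Within specification: Yes


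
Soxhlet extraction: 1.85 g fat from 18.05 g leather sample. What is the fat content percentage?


10.2%

Fat content = 1.85 / 18.05 x 100
Fat = 10.2%
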